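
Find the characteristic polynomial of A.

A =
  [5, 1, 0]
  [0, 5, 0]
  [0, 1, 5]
x^3 - 15*x^2 + 75*x - 125

Expanding det(x·I − A) (e.g. by cofactor expansion or by noting that A is similar to its Jordan form J, which has the same characteristic polynomial as A) gives
  χ_A(x) = x^3 - 15*x^2 + 75*x - 125
which factors as (x - 5)^3. The eigenvalues (with algebraic multiplicities) are λ = 5 with multiplicity 3.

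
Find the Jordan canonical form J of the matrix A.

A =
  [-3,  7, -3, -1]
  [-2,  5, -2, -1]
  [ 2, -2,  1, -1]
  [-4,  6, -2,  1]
J_2(1) ⊕ J_2(1)

The characteristic polynomial is
  det(x·I − A) = x^4 - 4*x^3 + 6*x^2 - 4*x + 1 = (x - 1)^4

Eigenvalues and multiplicities (the geometric multiplicity of λ is n − rank(A − λI), which equals the number of Jordan blocks for λ):
  λ = 1: algebraic multiplicity = 4, geometric multiplicity = 2

Determining the block sizes for each eigenvalue:
  λ = 1: with am = 4 and gm = 2, the partition is not yet determined (e.g. several partitions of 4 into 2 parts exist). Let N = A − (1)·I. Computing rank(N^1) = 2, rank(N^2) = 0; the number of blocks of size ≥ j is rank(N^{j−1}) − rank(N^j), giving [2, 2]. So we have 2 block(s) of size 2 → block sizes [2, 2]

Assembling the blocks gives a Jordan form
J =
  [1, 1, 0, 0]
  [0, 1, 0, 0]
  [0, 0, 1, 1]
  [0, 0, 0, 1]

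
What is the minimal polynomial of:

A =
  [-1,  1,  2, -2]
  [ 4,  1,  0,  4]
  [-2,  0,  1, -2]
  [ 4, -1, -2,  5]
x^3 - 5*x^2 + 7*x - 3

The characteristic polynomial is χ_A(x) = (x - 3)*(x - 1)^3, so the eigenvalues are known. The minimal polynomial is
  m_A(x) = Π_λ (x − λ)^{k_λ}
where k_λ is the size of the *largest* Jordan block for λ (equivalently, the smallest k with (A − λI)^k v = 0 for every generalised eigenvector v of λ).

  λ = 1: largest Jordan block has size 2, contributing (x − 1)^2
  λ = 3: largest Jordan block has size 1, contributing (x − 3)

So m_A(x) = (x - 3)*(x - 1)^2 = x^3 - 5*x^2 + 7*x - 3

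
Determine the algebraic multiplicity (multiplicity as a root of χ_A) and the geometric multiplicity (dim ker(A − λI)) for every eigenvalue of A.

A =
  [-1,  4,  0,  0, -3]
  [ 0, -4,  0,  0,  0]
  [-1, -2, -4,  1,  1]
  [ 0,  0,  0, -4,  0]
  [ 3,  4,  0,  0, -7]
λ = -4: alg = 5, geom = 3

Step 1 — factor the characteristic polynomial to read off the algebraic multiplicities:
  χ_A(x) = (x + 4)^5

Step 2 — compute geometric multiplicities via the rank-nullity identity g(λ) = n − rank(A − λI):
  rank(A − (-4)·I) = 2, so dim ker(A − (-4)·I) = n − 2 = 3

Summary:
  λ = -4: algebraic multiplicity = 5, geometric multiplicity = 3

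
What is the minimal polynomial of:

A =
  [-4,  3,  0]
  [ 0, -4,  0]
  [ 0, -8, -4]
x^2 + 8*x + 16

The characteristic polynomial is χ_A(x) = (x + 4)^3, so the eigenvalues are known. The minimal polynomial is
  m_A(x) = Π_λ (x − λ)^{k_λ}
where k_λ is the size of the *largest* Jordan block for λ (equivalently, the smallest k with (A − λI)^k v = 0 for every generalised eigenvector v of λ).

  λ = -4: largest Jordan block has size 2, contributing (x + 4)^2

So m_A(x) = (x + 4)^2 = x^2 + 8*x + 16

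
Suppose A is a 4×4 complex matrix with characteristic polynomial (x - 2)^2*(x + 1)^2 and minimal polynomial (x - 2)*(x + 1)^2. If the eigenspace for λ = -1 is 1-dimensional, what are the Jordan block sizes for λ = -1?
Block sizes for λ = -1: [2]

Step 1 — from the characteristic polynomial, algebraic multiplicity of λ = -1 is 2. From dim ker(A − (-1)·I) = 1, there are exactly 1 Jordan blocks for λ = -1.
Step 2 — from the minimal polynomial, the factor (x + 1)^2 tells us the largest block for λ = -1 has size 2.
Step 3 — with total size 2, 1 blocks, and largest block 2, the block sizes (in nonincreasing order) are [2].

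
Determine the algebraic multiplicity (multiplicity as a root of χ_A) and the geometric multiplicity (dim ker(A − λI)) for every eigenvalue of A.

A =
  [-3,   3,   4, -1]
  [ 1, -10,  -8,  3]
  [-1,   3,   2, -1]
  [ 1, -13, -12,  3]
λ = -2: alg = 4, geom = 2

Step 1 — factor the characteristic polynomial to read off the algebraic multiplicities:
  χ_A(x) = (x + 2)^4

Step 2 — compute geometric multiplicities via the rank-nullity identity g(λ) = n − rank(A − λI):
  rank(A − (-2)·I) = 2, so dim ker(A − (-2)·I) = n − 2 = 2

Summary:
  λ = -2: algebraic multiplicity = 4, geometric multiplicity = 2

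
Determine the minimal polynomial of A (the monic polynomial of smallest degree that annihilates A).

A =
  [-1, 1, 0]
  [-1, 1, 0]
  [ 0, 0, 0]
x^2

The characteristic polynomial is χ_A(x) = x^3, so the eigenvalues are known. The minimal polynomial is
  m_A(x) = Π_λ (x − λ)^{k_λ}
where k_λ is the size of the *largest* Jordan block for λ (equivalently, the smallest k with (A − λI)^k v = 0 for every generalised eigenvector v of λ).

  λ = 0: largest Jordan block has size 2, contributing (x − 0)^2

So m_A(x) = x^2 = x^2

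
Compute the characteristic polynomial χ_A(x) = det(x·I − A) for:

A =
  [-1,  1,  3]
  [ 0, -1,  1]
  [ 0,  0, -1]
x^3 + 3*x^2 + 3*x + 1

Expanding det(x·I − A) (e.g. by cofactor expansion or by noting that A is similar to its Jordan form J, which has the same characteristic polynomial as A) gives
  χ_A(x) = x^3 + 3*x^2 + 3*x + 1
which factors as (x + 1)^3. The eigenvalues (with algebraic multiplicities) are λ = -1 with multiplicity 3.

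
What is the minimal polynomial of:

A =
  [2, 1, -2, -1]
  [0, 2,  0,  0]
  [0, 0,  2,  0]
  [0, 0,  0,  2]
x^2 - 4*x + 4

The characteristic polynomial is χ_A(x) = (x - 2)^4, so the eigenvalues are known. The minimal polynomial is
  m_A(x) = Π_λ (x − λ)^{k_λ}
where k_λ is the size of the *largest* Jordan block for λ (equivalently, the smallest k with (A − λI)^k v = 0 for every generalised eigenvector v of λ).

  λ = 2: largest Jordan block has size 2, contributing (x − 2)^2

So m_A(x) = (x - 2)^2 = x^2 - 4*x + 4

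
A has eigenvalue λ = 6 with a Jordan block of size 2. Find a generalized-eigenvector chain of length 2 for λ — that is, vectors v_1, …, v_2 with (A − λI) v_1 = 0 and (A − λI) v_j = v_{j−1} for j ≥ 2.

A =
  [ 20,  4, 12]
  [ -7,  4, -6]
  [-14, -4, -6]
A Jordan chain for λ = 6 of length 2:
v_1 = (14, -7, -14)ᵀ
v_2 = (1, 0, 0)ᵀ

Let N = A − (6)·I. We want v_2 with N^2 v_2 = 0 but N^1 v_2 ≠ 0; then v_{j-1} := N · v_j for j = 2, …, 2.

Pick v_2 = (1, 0, 0)ᵀ.
Then v_1 = N · v_2 = (14, -7, -14)ᵀ.

Sanity check: (A − (6)·I) v_1 = (0, 0, 0)ᵀ = 0. ✓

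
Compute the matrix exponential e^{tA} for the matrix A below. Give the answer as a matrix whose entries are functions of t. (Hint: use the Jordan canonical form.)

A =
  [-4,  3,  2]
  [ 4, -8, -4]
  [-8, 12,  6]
e^{tA} =
  [-2*t*exp(-2*t) + exp(-2*t), 3*t*exp(-2*t), 2*t*exp(-2*t)]
  [4*t*exp(-2*t), -6*t*exp(-2*t) + exp(-2*t), -4*t*exp(-2*t)]
  [-8*t*exp(-2*t), 12*t*exp(-2*t), 8*t*exp(-2*t) + exp(-2*t)]

Strategy: write A = P · J · P⁻¹ where J is a Jordan canonical form, so e^{tA} = P · e^{tJ} · P⁻¹, and e^{tJ} can be computed block-by-block.

A has Jordan form
J =
  [-2,  1,  0]
  [ 0, -2,  0]
  [ 0,  0, -2]
(up to reordering of blocks).

Per-block formulas:
  For a 2×2 Jordan block J_2(-2): exp(t · J_2(-2)) = e^(-2t)·(I + t·N), where N is the 2×2 nilpotent shift.
  For a 1×1 block at λ = -2: exp(t · [-2]) = [e^(-2t)].

After assembling e^{tJ} and conjugating by P, we get:

e^{tA} =
  [-2*t*exp(-2*t) + exp(-2*t), 3*t*exp(-2*t), 2*t*exp(-2*t)]
  [4*t*exp(-2*t), -6*t*exp(-2*t) + exp(-2*t), -4*t*exp(-2*t)]
  [-8*t*exp(-2*t), 12*t*exp(-2*t), 8*t*exp(-2*t) + exp(-2*t)]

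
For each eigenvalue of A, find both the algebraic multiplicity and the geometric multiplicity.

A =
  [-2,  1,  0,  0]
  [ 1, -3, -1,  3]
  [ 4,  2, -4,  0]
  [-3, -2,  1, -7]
λ = -4: alg = 4, geom = 2

Step 1 — factor the characteristic polynomial to read off the algebraic multiplicities:
  χ_A(x) = (x + 4)^4

Step 2 — compute geometric multiplicities via the rank-nullity identity g(λ) = n − rank(A − λI):
  rank(A − (-4)·I) = 2, so dim ker(A − (-4)·I) = n − 2 = 2

Summary:
  λ = -4: algebraic multiplicity = 4, geometric multiplicity = 2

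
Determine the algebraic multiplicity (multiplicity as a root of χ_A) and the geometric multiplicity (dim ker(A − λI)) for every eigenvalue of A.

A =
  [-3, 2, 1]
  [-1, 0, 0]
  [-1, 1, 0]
λ = -1: alg = 3, geom = 1

Step 1 — factor the characteristic polynomial to read off the algebraic multiplicities:
  χ_A(x) = (x + 1)^3

Step 2 — compute geometric multiplicities via the rank-nullity identity g(λ) = n − rank(A − λI):
  rank(A − (-1)·I) = 2, so dim ker(A − (-1)·I) = n − 2 = 1

Summary:
  λ = -1: algebraic multiplicity = 3, geometric multiplicity = 1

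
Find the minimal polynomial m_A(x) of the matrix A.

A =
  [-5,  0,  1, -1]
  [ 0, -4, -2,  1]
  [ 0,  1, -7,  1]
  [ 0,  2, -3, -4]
x^3 + 15*x^2 + 75*x + 125

The characteristic polynomial is χ_A(x) = (x + 5)^4, so the eigenvalues are known. The minimal polynomial is
  m_A(x) = Π_λ (x − λ)^{k_λ}
where k_λ is the size of the *largest* Jordan block for λ (equivalently, the smallest k with (A − λI)^k v = 0 for every generalised eigenvector v of λ).

  λ = -5: largest Jordan block has size 3, contributing (x + 5)^3

So m_A(x) = (x + 5)^3 = x^3 + 15*x^2 + 75*x + 125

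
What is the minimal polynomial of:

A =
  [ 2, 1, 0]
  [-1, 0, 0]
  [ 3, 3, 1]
x^2 - 2*x + 1

The characteristic polynomial is χ_A(x) = (x - 1)^3, so the eigenvalues are known. The minimal polynomial is
  m_A(x) = Π_λ (x − λ)^{k_λ}
where k_λ is the size of the *largest* Jordan block for λ (equivalently, the smallest k with (A − λI)^k v = 0 for every generalised eigenvector v of λ).

  λ = 1: largest Jordan block has size 2, contributing (x − 1)^2

So m_A(x) = (x - 1)^2 = x^2 - 2*x + 1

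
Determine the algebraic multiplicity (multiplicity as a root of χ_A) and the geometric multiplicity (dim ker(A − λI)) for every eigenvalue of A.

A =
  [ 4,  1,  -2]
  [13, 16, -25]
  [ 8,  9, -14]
λ = 2: alg = 3, geom = 1

Step 1 — factor the characteristic polynomial to read off the algebraic multiplicities:
  χ_A(x) = (x - 2)^3

Step 2 — compute geometric multiplicities via the rank-nullity identity g(λ) = n − rank(A − λI):
  rank(A − (2)·I) = 2, so dim ker(A − (2)·I) = n − 2 = 1

Summary:
  λ = 2: algebraic multiplicity = 3, geometric multiplicity = 1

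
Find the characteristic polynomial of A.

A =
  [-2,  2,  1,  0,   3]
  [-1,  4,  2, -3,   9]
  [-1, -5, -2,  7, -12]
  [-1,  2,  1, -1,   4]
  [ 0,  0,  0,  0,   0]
x^5 + x^4

Expanding det(x·I − A) (e.g. by cofactor expansion or by noting that A is similar to its Jordan form J, which has the same characteristic polynomial as A) gives
  χ_A(x) = x^5 + x^4
which factors as x^4*(x + 1). The eigenvalues (with algebraic multiplicities) are λ = -1 with multiplicity 1, λ = 0 with multiplicity 4.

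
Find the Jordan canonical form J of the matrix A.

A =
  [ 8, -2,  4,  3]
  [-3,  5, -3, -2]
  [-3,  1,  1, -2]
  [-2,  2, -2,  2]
J_3(4) ⊕ J_1(4)

The characteristic polynomial is
  det(x·I − A) = x^4 - 16*x^3 + 96*x^2 - 256*x + 256 = (x - 4)^4

Eigenvalues and multiplicities (the geometric multiplicity of λ is n − rank(A − λI), which equals the number of Jordan blocks for λ):
  λ = 4: algebraic multiplicity = 4, geometric multiplicity = 2

Determining the block sizes for each eigenvalue:
  λ = 4: with am = 4 and gm = 2, the partition is not yet determined (e.g. several partitions of 4 into 2 parts exist). Let N = A − (4)·I. Computing rank(N^1) = 2, rank(N^2) = 1, rank(N^3) = 0; the number of blocks of size ≥ j is rank(N^{j−1}) − rank(N^j), giving [2, 1, 1]. So we have 1 block(s) of size 3, 1 block(s) of size 1 → block sizes [3, 1]

Assembling the blocks gives a Jordan form
J =
  [4, 1, 0, 0]
  [0, 4, 1, 0]
  [0, 0, 4, 0]
  [0, 0, 0, 4]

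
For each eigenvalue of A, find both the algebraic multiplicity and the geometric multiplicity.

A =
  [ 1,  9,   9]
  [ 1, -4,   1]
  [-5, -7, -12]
λ = -5: alg = 3, geom = 1

Step 1 — factor the characteristic polynomial to read off the algebraic multiplicities:
  χ_A(x) = (x + 5)^3

Step 2 — compute geometric multiplicities via the rank-nullity identity g(λ) = n − rank(A − λI):
  rank(A − (-5)·I) = 2, so dim ker(A − (-5)·I) = n − 2 = 1

Summary:
  λ = -5: algebraic multiplicity = 3, geometric multiplicity = 1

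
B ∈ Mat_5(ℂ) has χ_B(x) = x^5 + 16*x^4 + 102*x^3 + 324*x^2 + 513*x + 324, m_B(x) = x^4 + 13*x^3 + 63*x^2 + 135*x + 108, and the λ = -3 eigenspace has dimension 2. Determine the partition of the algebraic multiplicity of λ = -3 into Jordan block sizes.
Block sizes for λ = -3: [3, 1]

Step 1 — from the characteristic polynomial, algebraic multiplicity of λ = -3 is 4. From dim ker(B − (-3)·I) = 2, there are exactly 2 Jordan blocks for λ = -3.
Step 2 — from the minimal polynomial, the factor (x + 3)^3 tells us the largest block for λ = -3 has size 3.
Step 3 — with total size 4, 2 blocks, and largest block 3, the block sizes (in nonincreasing order) are [3, 1].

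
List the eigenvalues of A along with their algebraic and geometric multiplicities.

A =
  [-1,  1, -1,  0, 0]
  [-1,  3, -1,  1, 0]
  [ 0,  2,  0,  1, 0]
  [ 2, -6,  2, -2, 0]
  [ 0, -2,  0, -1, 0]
λ = 0: alg = 5, geom = 3

Step 1 — factor the characteristic polynomial to read off the algebraic multiplicities:
  χ_A(x) = x^5

Step 2 — compute geometric multiplicities via the rank-nullity identity g(λ) = n − rank(A − λI):
  rank(A − (0)·I) = 2, so dim ker(A − (0)·I) = n − 2 = 3

Summary:
  λ = 0: algebraic multiplicity = 5, geometric multiplicity = 3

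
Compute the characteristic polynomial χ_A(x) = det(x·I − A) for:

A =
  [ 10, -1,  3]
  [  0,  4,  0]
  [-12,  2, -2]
x^3 - 12*x^2 + 48*x - 64

Expanding det(x·I − A) (e.g. by cofactor expansion or by noting that A is similar to its Jordan form J, which has the same characteristic polynomial as A) gives
  χ_A(x) = x^3 - 12*x^2 + 48*x - 64
which factors as (x - 4)^3. The eigenvalues (with algebraic multiplicities) are λ = 4 with multiplicity 3.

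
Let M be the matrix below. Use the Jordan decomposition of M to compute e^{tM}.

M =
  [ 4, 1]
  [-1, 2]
e^{tM} =
  [t*exp(3*t) + exp(3*t), t*exp(3*t)]
  [-t*exp(3*t), -t*exp(3*t) + exp(3*t)]

Strategy: write M = P · J · P⁻¹ where J is a Jordan canonical form, so e^{tM} = P · e^{tJ} · P⁻¹, and e^{tJ} can be computed block-by-block.

M has Jordan form
J =
  [3, 1]
  [0, 3]
(up to reordering of blocks).

Per-block formulas:
  For a 2×2 Jordan block J_2(3): exp(t · J_2(3)) = e^(3t)·(I + t·N), where N is the 2×2 nilpotent shift.

After assembling e^{tJ} and conjugating by P, we get:

e^{tM} =
  [t*exp(3*t) + exp(3*t), t*exp(3*t)]
  [-t*exp(3*t), -t*exp(3*t) + exp(3*t)]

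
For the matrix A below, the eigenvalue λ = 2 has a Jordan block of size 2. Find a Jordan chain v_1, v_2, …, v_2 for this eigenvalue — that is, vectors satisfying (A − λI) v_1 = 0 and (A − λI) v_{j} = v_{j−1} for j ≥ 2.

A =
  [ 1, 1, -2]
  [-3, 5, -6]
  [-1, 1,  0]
A Jordan chain for λ = 2 of length 2:
v_1 = (-1, -3, -1)ᵀ
v_2 = (1, 0, 0)ᵀ

Let N = A − (2)·I. We want v_2 with N^2 v_2 = 0 but N^1 v_2 ≠ 0; then v_{j-1} := N · v_j for j = 2, …, 2.

Pick v_2 = (1, 0, 0)ᵀ.
Then v_1 = N · v_2 = (-1, -3, -1)ᵀ.

Sanity check: (A − (2)·I) v_1 = (0, 0, 0)ᵀ = 0. ✓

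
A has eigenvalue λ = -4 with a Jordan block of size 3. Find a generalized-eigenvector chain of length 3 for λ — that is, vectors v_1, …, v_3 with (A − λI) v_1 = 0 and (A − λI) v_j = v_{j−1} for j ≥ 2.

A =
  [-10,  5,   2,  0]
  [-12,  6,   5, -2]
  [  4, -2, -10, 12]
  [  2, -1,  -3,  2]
A Jordan chain for λ = -4 of length 3:
v_1 = (1, 2, -2, -1)ᵀ
v_2 = (2, 5, -6, -3)ᵀ
v_3 = (0, 0, 1, 0)ᵀ

Let N = A − (-4)·I. We want v_3 with N^3 v_3 = 0 but N^2 v_3 ≠ 0; then v_{j-1} := N · v_j for j = 3, …, 2.

Pick v_3 = (0, 0, 1, 0)ᵀ.
Then v_2 = N · v_3 = (2, 5, -6, -3)ᵀ.
Then v_1 = N · v_2 = (1, 2, -2, -1)ᵀ.

Sanity check: (A − (-4)·I) v_1 = (0, 0, 0, 0)ᵀ = 0. ✓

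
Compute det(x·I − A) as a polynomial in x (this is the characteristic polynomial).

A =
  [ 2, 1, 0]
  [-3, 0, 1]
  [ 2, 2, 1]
x^3 - 3*x^2 + 3*x - 1

Expanding det(x·I − A) (e.g. by cofactor expansion or by noting that A is similar to its Jordan form J, which has the same characteristic polynomial as A) gives
  χ_A(x) = x^3 - 3*x^2 + 3*x - 1
which factors as (x - 1)^3. The eigenvalues (with algebraic multiplicities) are λ = 1 with multiplicity 3.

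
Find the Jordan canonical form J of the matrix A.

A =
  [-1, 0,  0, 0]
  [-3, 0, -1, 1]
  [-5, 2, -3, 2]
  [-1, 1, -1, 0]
J_3(-1) ⊕ J_1(-1)

The characteristic polynomial is
  det(x·I − A) = x^4 + 4*x^3 + 6*x^2 + 4*x + 1 = (x + 1)^4

Eigenvalues and multiplicities (the geometric multiplicity of λ is n − rank(A − λI), which equals the number of Jordan blocks for λ):
  λ = -1: algebraic multiplicity = 4, geometric multiplicity = 2

Determining the block sizes for each eigenvalue:
  λ = -1: with am = 4 and gm = 2, the partition is not yet determined (e.g. several partitions of 4 into 2 parts exist). Let N = A − (-1)·I. Computing rank(N^1) = 2, rank(N^2) = 1, rank(N^3) = 0; the number of blocks of size ≥ j is rank(N^{j−1}) − rank(N^j), giving [2, 1, 1]. So we have 1 block(s) of size 3, 1 block(s) of size 1 → block sizes [3, 1]

Assembling the blocks gives a Jordan form
J =
  [-1,  1,  0,  0]
  [ 0, -1,  1,  0]
  [ 0,  0, -1,  0]
  [ 0,  0,  0, -1]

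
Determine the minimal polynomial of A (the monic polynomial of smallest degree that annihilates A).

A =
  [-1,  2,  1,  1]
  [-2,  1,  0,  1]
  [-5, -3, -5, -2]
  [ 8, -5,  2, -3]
x^2 + 4*x + 4

The characteristic polynomial is χ_A(x) = (x + 2)^4, so the eigenvalues are known. The minimal polynomial is
  m_A(x) = Π_λ (x − λ)^{k_λ}
where k_λ is the size of the *largest* Jordan block for λ (equivalently, the smallest k with (A − λI)^k v = 0 for every generalised eigenvector v of λ).

  λ = -2: largest Jordan block has size 2, contributing (x + 2)^2

So m_A(x) = (x + 2)^2 = x^2 + 4*x + 4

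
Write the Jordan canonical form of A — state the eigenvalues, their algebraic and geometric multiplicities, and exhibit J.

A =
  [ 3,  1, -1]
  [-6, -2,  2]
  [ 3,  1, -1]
J_2(0) ⊕ J_1(0)

The characteristic polynomial is
  det(x·I − A) = x^3

Eigenvalues and multiplicities (the geometric multiplicity of λ is n − rank(A − λI), which equals the number of Jordan blocks for λ):
  λ = 0: algebraic multiplicity = 3, geometric multiplicity = 2

Determining the block sizes for each eigenvalue:
  λ = 0: 2 blocks summing to 3 forces exactly one block of size 2 and the rest size 1 → block sizes [2, 1]

Assembling the blocks gives a Jordan form
J =
  [0, 1, 0]
  [0, 0, 0]
  [0, 0, 0]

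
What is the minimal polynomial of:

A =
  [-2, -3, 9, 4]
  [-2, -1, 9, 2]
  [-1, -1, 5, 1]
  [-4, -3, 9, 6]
x^3 - 6*x^2 + 12*x - 8

The characteristic polynomial is χ_A(x) = (x - 2)^4, so the eigenvalues are known. The minimal polynomial is
  m_A(x) = Π_λ (x − λ)^{k_λ}
where k_λ is the size of the *largest* Jordan block for λ (equivalently, the smallest k with (A − λI)^k v = 0 for every generalised eigenvector v of λ).

  λ = 2: largest Jordan block has size 3, contributing (x − 2)^3

So m_A(x) = (x - 2)^3 = x^3 - 6*x^2 + 12*x - 8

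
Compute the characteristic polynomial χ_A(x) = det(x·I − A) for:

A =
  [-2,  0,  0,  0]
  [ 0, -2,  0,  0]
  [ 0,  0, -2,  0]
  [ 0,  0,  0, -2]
x^4 + 8*x^3 + 24*x^2 + 32*x + 16

Expanding det(x·I − A) (e.g. by cofactor expansion or by noting that A is similar to its Jordan form J, which has the same characteristic polynomial as A) gives
  χ_A(x) = x^4 + 8*x^3 + 24*x^2 + 32*x + 16
which factors as (x + 2)^4. The eigenvalues (with algebraic multiplicities) are λ = -2 with multiplicity 4.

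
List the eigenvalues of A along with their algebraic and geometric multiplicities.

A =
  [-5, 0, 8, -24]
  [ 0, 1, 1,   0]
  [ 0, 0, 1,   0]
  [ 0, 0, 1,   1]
λ = -5: alg = 1, geom = 1; λ = 1: alg = 3, geom = 2

Step 1 — factor the characteristic polynomial to read off the algebraic multiplicities:
  χ_A(x) = (x - 1)^3*(x + 5)

Step 2 — compute geometric multiplicities via the rank-nullity identity g(λ) = n − rank(A − λI):
  rank(A − (-5)·I) = 3, so dim ker(A − (-5)·I) = n − 3 = 1
  rank(A − (1)·I) = 2, so dim ker(A − (1)·I) = n − 2 = 2

Summary:
  λ = -5: algebraic multiplicity = 1, geometric multiplicity = 1
  λ = 1: algebraic multiplicity = 3, geometric multiplicity = 2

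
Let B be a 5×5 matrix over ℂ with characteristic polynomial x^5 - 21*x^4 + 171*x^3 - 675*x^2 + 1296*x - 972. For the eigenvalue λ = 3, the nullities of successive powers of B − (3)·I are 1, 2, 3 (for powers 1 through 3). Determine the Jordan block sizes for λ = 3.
Block sizes for λ = 3: [3]

From the dimensions of kernels of powers, the number of Jordan blocks of size at least j is d_j − d_{j−1} where d_j = dim ker(N^j) (with d_0 = 0). Computing the differences gives [1, 1, 1].
The number of blocks of size exactly k is (#blocks of size ≥ k) − (#blocks of size ≥ k + 1), so the partition is: 1 block(s) of size 3.
In nonincreasing order the block sizes are [3].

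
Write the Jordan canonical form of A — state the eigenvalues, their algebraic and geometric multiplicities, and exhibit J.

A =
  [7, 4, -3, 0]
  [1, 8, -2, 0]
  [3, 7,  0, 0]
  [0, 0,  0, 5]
J_3(5) ⊕ J_1(5)

The characteristic polynomial is
  det(x·I − A) = x^4 - 20*x^3 + 150*x^2 - 500*x + 625 = (x - 5)^4

Eigenvalues and multiplicities (the geometric multiplicity of λ is n − rank(A − λI), which equals the number of Jordan blocks for λ):
  λ = 5: algebraic multiplicity = 4, geometric multiplicity = 2

Determining the block sizes for each eigenvalue:
  λ = 5: with am = 4 and gm = 2, the partition is not yet determined (e.g. several partitions of 4 into 2 parts exist). Let N = A − (5)·I. Computing rank(N^1) = 2, rank(N^2) = 1, rank(N^3) = 0; the number of blocks of size ≥ j is rank(N^{j−1}) − rank(N^j), giving [2, 1, 1]. So we have 1 block(s) of size 3, 1 block(s) of size 1 → block sizes [3, 1]

Assembling the blocks gives a Jordan form
J =
  [5, 1, 0, 0]
  [0, 5, 1, 0]
  [0, 0, 5, 0]
  [0, 0, 0, 5]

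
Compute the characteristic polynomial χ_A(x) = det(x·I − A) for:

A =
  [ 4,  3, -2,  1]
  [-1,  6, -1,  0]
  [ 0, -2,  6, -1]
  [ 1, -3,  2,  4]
x^4 - 20*x^3 + 150*x^2 - 500*x + 625

Expanding det(x·I − A) (e.g. by cofactor expansion or by noting that A is similar to its Jordan form J, which has the same characteristic polynomial as A) gives
  χ_A(x) = x^4 - 20*x^3 + 150*x^2 - 500*x + 625
which factors as (x - 5)^4. The eigenvalues (with algebraic multiplicities) are λ = 5 with multiplicity 4.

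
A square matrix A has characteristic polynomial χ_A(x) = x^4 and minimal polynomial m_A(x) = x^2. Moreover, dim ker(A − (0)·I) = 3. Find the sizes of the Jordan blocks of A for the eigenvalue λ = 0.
Block sizes for λ = 0: [2, 1, 1]

Step 1 — from the characteristic polynomial, algebraic multiplicity of λ = 0 is 4. From dim ker(A − (0)·I) = 3, there are exactly 3 Jordan blocks for λ = 0.
Step 2 — from the minimal polynomial, the factor (x − 0)^2 tells us the largest block for λ = 0 has size 2.
Step 3 — with total size 4, 3 blocks, and largest block 2, the block sizes (in nonincreasing order) are [2, 1, 1].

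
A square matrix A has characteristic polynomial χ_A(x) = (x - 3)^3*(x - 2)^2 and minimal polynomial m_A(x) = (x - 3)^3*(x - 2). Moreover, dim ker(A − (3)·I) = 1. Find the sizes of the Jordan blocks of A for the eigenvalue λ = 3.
Block sizes for λ = 3: [3]

Step 1 — from the characteristic polynomial, algebraic multiplicity of λ = 3 is 3. From dim ker(A − (3)·I) = 1, there are exactly 1 Jordan blocks for λ = 3.
Step 2 — from the minimal polynomial, the factor (x − 3)^3 tells us the largest block for λ = 3 has size 3.
Step 3 — with total size 3, 1 blocks, and largest block 3, the block sizes (in nonincreasing order) are [3].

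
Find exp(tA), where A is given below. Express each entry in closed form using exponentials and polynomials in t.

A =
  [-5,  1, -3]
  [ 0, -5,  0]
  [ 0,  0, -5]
e^{tA} =
  [exp(-5*t), t*exp(-5*t), -3*t*exp(-5*t)]
  [0, exp(-5*t), 0]
  [0, 0, exp(-5*t)]

Strategy: write A = P · J · P⁻¹ where J is a Jordan canonical form, so e^{tA} = P · e^{tJ} · P⁻¹, and e^{tJ} can be computed block-by-block.

A has Jordan form
J =
  [-5,  1,  0]
  [ 0, -5,  0]
  [ 0,  0, -5]
(up to reordering of blocks).

Per-block formulas:
  For a 1×1 block at λ = -5: exp(t · [-5]) = [e^(-5t)].
  For a 2×2 Jordan block J_2(-5): exp(t · J_2(-5)) = e^(-5t)·(I + t·N), where N is the 2×2 nilpotent shift.

After assembling e^{tJ} and conjugating by P, we get:

e^{tA} =
  [exp(-5*t), t*exp(-5*t), -3*t*exp(-5*t)]
  [0, exp(-5*t), 0]
  [0, 0, exp(-5*t)]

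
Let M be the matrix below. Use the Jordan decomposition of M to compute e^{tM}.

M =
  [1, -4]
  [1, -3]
e^{tM} =
  [2*t*exp(-t) + exp(-t), -4*t*exp(-t)]
  [t*exp(-t), -2*t*exp(-t) + exp(-t)]

Strategy: write M = P · J · P⁻¹ where J is a Jordan canonical form, so e^{tM} = P · e^{tJ} · P⁻¹, and e^{tJ} can be computed block-by-block.

M has Jordan form
J =
  [-1,  1]
  [ 0, -1]
(up to reordering of blocks).

Per-block formulas:
  For a 2×2 Jordan block J_2(-1): exp(t · J_2(-1)) = e^(-1t)·(I + t·N), where N is the 2×2 nilpotent shift.

After assembling e^{tJ} and conjugating by P, we get:

e^{tM} =
  [2*t*exp(-t) + exp(-t), -4*t*exp(-t)]
  [t*exp(-t), -2*t*exp(-t) + exp(-t)]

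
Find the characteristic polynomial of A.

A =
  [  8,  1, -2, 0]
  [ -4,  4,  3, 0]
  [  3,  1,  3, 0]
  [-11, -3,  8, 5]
x^4 - 20*x^3 + 150*x^2 - 500*x + 625

Expanding det(x·I − A) (e.g. by cofactor expansion or by noting that A is similar to its Jordan form J, which has the same characteristic polynomial as A) gives
  χ_A(x) = x^4 - 20*x^3 + 150*x^2 - 500*x + 625
which factors as (x - 5)^4. The eigenvalues (with algebraic multiplicities) are λ = 5 with multiplicity 4.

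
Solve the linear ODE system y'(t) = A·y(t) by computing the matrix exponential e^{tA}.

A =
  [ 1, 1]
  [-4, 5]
e^{tA} =
  [-2*t*exp(3*t) + exp(3*t), t*exp(3*t)]
  [-4*t*exp(3*t), 2*t*exp(3*t) + exp(3*t)]

Strategy: write A = P · J · P⁻¹ where J is a Jordan canonical form, so e^{tA} = P · e^{tJ} · P⁻¹, and e^{tJ} can be computed block-by-block.

A has Jordan form
J =
  [3, 1]
  [0, 3]
(up to reordering of blocks).

Per-block formulas:
  For a 2×2 Jordan block J_2(3): exp(t · J_2(3)) = e^(3t)·(I + t·N), where N is the 2×2 nilpotent shift.

After assembling e^{tJ} and conjugating by P, we get:

e^{tA} =
  [-2*t*exp(3*t) + exp(3*t), t*exp(3*t)]
  [-4*t*exp(3*t), 2*t*exp(3*t) + exp(3*t)]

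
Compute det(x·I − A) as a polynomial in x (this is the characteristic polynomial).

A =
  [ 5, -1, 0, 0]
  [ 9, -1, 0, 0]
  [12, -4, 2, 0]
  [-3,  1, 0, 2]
x^4 - 8*x^3 + 24*x^2 - 32*x + 16

Expanding det(x·I − A) (e.g. by cofactor expansion or by noting that A is similar to its Jordan form J, which has the same characteristic polynomial as A) gives
  χ_A(x) = x^4 - 8*x^3 + 24*x^2 - 32*x + 16
which factors as (x - 2)^4. The eigenvalues (with algebraic multiplicities) are λ = 2 with multiplicity 4.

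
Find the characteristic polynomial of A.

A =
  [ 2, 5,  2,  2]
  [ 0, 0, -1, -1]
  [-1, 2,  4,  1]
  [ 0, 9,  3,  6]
x^4 - 12*x^3 + 54*x^2 - 108*x + 81

Expanding det(x·I − A) (e.g. by cofactor expansion or by noting that A is similar to its Jordan form J, which has the same characteristic polynomial as A) gives
  χ_A(x) = x^4 - 12*x^3 + 54*x^2 - 108*x + 81
which factors as (x - 3)^4. The eigenvalues (with algebraic multiplicities) are λ = 3 with multiplicity 4.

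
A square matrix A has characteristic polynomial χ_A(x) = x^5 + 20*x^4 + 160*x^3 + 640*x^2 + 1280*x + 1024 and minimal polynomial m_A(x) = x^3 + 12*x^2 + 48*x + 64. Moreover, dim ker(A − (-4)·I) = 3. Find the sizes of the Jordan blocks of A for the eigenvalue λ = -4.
Block sizes for λ = -4: [3, 1, 1]

Step 1 — from the characteristic polynomial, algebraic multiplicity of λ = -4 is 5. From dim ker(A − (-4)·I) = 3, there are exactly 3 Jordan blocks for λ = -4.
Step 2 — from the minimal polynomial, the factor (x + 4)^3 tells us the largest block for λ = -4 has size 3.
Step 3 — with total size 5, 3 blocks, and largest block 3, the block sizes (in nonincreasing order) are [3, 1, 1].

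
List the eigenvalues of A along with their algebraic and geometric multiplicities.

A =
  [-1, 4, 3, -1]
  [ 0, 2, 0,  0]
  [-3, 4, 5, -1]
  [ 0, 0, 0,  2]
λ = 2: alg = 4, geom = 3

Step 1 — factor the characteristic polynomial to read off the algebraic multiplicities:
  χ_A(x) = (x - 2)^4

Step 2 — compute geometric multiplicities via the rank-nullity identity g(λ) = n − rank(A − λI):
  rank(A − (2)·I) = 1, so dim ker(A − (2)·I) = n − 1 = 3

Summary:
  λ = 2: algebraic multiplicity = 4, geometric multiplicity = 3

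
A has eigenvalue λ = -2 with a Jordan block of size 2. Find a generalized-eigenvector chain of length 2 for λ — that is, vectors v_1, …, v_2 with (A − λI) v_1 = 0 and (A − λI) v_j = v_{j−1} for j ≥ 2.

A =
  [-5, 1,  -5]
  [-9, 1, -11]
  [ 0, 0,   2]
A Jordan chain for λ = -2 of length 2:
v_1 = (-3, -9, 0)ᵀ
v_2 = (1, 0, 0)ᵀ

Let N = A − (-2)·I. We want v_2 with N^2 v_2 = 0 but N^1 v_2 ≠ 0; then v_{j-1} := N · v_j for j = 2, …, 2.

Pick v_2 = (1, 0, 0)ᵀ.
Then v_1 = N · v_2 = (-3, -9, 0)ᵀ.

Sanity check: (A − (-2)·I) v_1 = (0, 0, 0)ᵀ = 0. ✓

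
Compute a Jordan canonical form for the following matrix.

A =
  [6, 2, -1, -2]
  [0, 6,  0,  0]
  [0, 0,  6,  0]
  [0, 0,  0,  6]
J_2(6) ⊕ J_1(6) ⊕ J_1(6)

The characteristic polynomial is
  det(x·I − A) = x^4 - 24*x^3 + 216*x^2 - 864*x + 1296 = (x - 6)^4

Eigenvalues and multiplicities (the geometric multiplicity of λ is n − rank(A − λI), which equals the number of Jordan blocks for λ):
  λ = 6: algebraic multiplicity = 4, geometric multiplicity = 3

Determining the block sizes for each eigenvalue:
  λ = 6: 3 blocks summing to 4 forces exactly one block of size 2 and the rest size 1 → block sizes [2, 1, 1]

Assembling the blocks gives a Jordan form
J =
  [6, 1, 0, 0]
  [0, 6, 0, 0]
  [0, 0, 6, 0]
  [0, 0, 0, 6]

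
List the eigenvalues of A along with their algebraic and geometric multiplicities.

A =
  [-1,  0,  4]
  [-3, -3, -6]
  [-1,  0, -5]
λ = -3: alg = 3, geom = 2

Step 1 — factor the characteristic polynomial to read off the algebraic multiplicities:
  χ_A(x) = (x + 3)^3

Step 2 — compute geometric multiplicities via the rank-nullity identity g(λ) = n − rank(A − λI):
  rank(A − (-3)·I) = 1, so dim ker(A − (-3)·I) = n − 1 = 2

Summary:
  λ = -3: algebraic multiplicity = 3, geometric multiplicity = 2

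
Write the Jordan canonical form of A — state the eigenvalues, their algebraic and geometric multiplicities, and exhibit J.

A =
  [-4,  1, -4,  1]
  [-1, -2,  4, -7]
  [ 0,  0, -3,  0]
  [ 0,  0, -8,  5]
J_2(-3) ⊕ J_1(-3) ⊕ J_1(5)

The characteristic polynomial is
  det(x·I − A) = x^4 + 4*x^3 - 18*x^2 - 108*x - 135 = (x - 5)*(x + 3)^3

Eigenvalues and multiplicities (the geometric multiplicity of λ is n − rank(A − λI), which equals the number of Jordan blocks for λ):
  λ = -3: algebraic multiplicity = 3, geometric multiplicity = 2
  λ = 5: algebraic multiplicity = 1, geometric multiplicity = 1

Determining the block sizes for each eigenvalue:
  λ = -3: 2 blocks summing to 3 forces exactly one block of size 2 and the rest size 1 → block sizes [2, 1]
  λ = 5: one block (gm = 1), so the single block has size am = 1 → block sizes [1]

Assembling the blocks gives a Jordan form
J =
  [-3,  1,  0, 0]
  [ 0, -3,  0, 0]
  [ 0,  0, -3, 0]
  [ 0,  0,  0, 5]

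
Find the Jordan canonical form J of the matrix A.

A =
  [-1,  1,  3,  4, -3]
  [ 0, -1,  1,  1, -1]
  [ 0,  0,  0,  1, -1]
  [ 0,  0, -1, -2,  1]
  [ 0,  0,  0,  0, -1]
J_2(-1) ⊕ J_2(-1) ⊕ J_1(-1)

The characteristic polynomial is
  det(x·I − A) = x^5 + 5*x^4 + 10*x^3 + 10*x^2 + 5*x + 1 = (x + 1)^5

Eigenvalues and multiplicities (the geometric multiplicity of λ is n − rank(A − λI), which equals the number of Jordan blocks for λ):
  λ = -1: algebraic multiplicity = 5, geometric multiplicity = 3

Determining the block sizes for each eigenvalue:
  λ = -1: with am = 5 and gm = 3, the partition is not yet determined (e.g. several partitions of 5 into 3 parts exist). Let N = A − (-1)·I. Computing rank(N^1) = 2, rank(N^2) = 0; the number of blocks of size ≥ j is rank(N^{j−1}) − rank(N^j), giving [3, 2]. So we have 2 block(s) of size 2, 1 block(s) of size 1 → block sizes [2, 2, 1]

Assembling the blocks gives a Jordan form
J =
  [-1,  1,  0,  0,  0]
  [ 0, -1,  0,  0,  0]
  [ 0,  0, -1,  1,  0]
  [ 0,  0,  0, -1,  0]
  [ 0,  0,  0,  0, -1]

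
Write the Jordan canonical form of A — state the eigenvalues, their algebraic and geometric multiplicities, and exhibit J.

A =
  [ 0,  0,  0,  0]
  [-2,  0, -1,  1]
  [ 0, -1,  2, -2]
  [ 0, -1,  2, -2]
J_3(0) ⊕ J_1(0)

The characteristic polynomial is
  det(x·I − A) = x^4

Eigenvalues and multiplicities (the geometric multiplicity of λ is n − rank(A − λI), which equals the number of Jordan blocks for λ):
  λ = 0: algebraic multiplicity = 4, geometric multiplicity = 2

Determining the block sizes for each eigenvalue:
  λ = 0: with am = 4 and gm = 2, the partition is not yet determined (e.g. several partitions of 4 into 2 parts exist). Let N = A − (0)·I. Computing rank(N^1) = 2, rank(N^2) = 1, rank(N^3) = 0; the number of blocks of size ≥ j is rank(N^{j−1}) − rank(N^j), giving [2, 1, 1]. So we have 1 block(s) of size 3, 1 block(s) of size 1 → block sizes [3, 1]

Assembling the blocks gives a Jordan form
J =
  [0, 1, 0, 0]
  [0, 0, 1, 0]
  [0, 0, 0, 0]
  [0, 0, 0, 0]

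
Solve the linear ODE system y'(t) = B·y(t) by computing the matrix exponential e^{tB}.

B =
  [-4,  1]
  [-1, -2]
e^{tB} =
  [-t*exp(-3*t) + exp(-3*t), t*exp(-3*t)]
  [-t*exp(-3*t), t*exp(-3*t) + exp(-3*t)]

Strategy: write B = P · J · P⁻¹ where J is a Jordan canonical form, so e^{tB} = P · e^{tJ} · P⁻¹, and e^{tJ} can be computed block-by-block.

B has Jordan form
J =
  [-3,  1]
  [ 0, -3]
(up to reordering of blocks).

Per-block formulas:
  For a 2×2 Jordan block J_2(-3): exp(t · J_2(-3)) = e^(-3t)·(I + t·N), where N is the 2×2 nilpotent shift.

After assembling e^{tJ} and conjugating by P, we get:

e^{tB} =
  [-t*exp(-3*t) + exp(-3*t), t*exp(-3*t)]
  [-t*exp(-3*t), t*exp(-3*t) + exp(-3*t)]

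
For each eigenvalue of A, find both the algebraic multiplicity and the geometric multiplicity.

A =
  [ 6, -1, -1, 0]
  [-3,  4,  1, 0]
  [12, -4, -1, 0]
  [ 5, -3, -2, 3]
λ = 3: alg = 4, geom = 2

Step 1 — factor the characteristic polynomial to read off the algebraic multiplicities:
  χ_A(x) = (x - 3)^4

Step 2 — compute geometric multiplicities via the rank-nullity identity g(λ) = n − rank(A − λI):
  rank(A − (3)·I) = 2, so dim ker(A − (3)·I) = n − 2 = 2

Summary:
  λ = 3: algebraic multiplicity = 4, geometric multiplicity = 2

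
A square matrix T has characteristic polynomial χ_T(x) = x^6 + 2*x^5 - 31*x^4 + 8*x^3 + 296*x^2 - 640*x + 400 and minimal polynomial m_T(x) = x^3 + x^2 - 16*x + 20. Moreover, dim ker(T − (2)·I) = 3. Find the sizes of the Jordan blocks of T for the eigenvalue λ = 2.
Block sizes for λ = 2: [2, 1, 1]

Step 1 — from the characteristic polynomial, algebraic multiplicity of λ = 2 is 4. From dim ker(T − (2)·I) = 3, there are exactly 3 Jordan blocks for λ = 2.
Step 2 — from the minimal polynomial, the factor (x − 2)^2 tells us the largest block for λ = 2 has size 2.
Step 3 — with total size 4, 3 blocks, and largest block 2, the block sizes (in nonincreasing order) are [2, 1, 1].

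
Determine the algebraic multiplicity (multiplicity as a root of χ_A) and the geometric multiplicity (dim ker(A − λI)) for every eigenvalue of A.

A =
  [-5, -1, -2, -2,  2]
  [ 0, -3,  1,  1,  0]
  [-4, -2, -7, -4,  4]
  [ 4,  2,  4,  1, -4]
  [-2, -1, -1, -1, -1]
λ = -3: alg = 5, geom = 3

Step 1 — factor the characteristic polynomial to read off the algebraic multiplicities:
  χ_A(x) = (x + 3)^5

Step 2 — compute geometric multiplicities via the rank-nullity identity g(λ) = n − rank(A − λI):
  rank(A − (-3)·I) = 2, so dim ker(A − (-3)·I) = n − 2 = 3

Summary:
  λ = -3: algebraic multiplicity = 5, geometric multiplicity = 3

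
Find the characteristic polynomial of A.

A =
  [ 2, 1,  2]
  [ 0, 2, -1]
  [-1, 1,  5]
x^3 - 9*x^2 + 27*x - 27

Expanding det(x·I − A) (e.g. by cofactor expansion or by noting that A is similar to its Jordan form J, which has the same characteristic polynomial as A) gives
  χ_A(x) = x^3 - 9*x^2 + 27*x - 27
which factors as (x - 3)^3. The eigenvalues (with algebraic multiplicities) are λ = 3 with multiplicity 3.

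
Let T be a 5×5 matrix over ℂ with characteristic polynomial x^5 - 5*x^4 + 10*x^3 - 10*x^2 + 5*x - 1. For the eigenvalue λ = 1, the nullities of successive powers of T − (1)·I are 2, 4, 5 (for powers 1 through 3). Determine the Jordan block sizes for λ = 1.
Block sizes for λ = 1: [3, 2]

From the dimensions of kernels of powers, the number of Jordan blocks of size at least j is d_j − d_{j−1} where d_j = dim ker(N^j) (with d_0 = 0). Computing the differences gives [2, 2, 1].
The number of blocks of size exactly k is (#blocks of size ≥ k) − (#blocks of size ≥ k + 1), so the partition is: 1 block(s) of size 2, 1 block(s) of size 3.
In nonincreasing order the block sizes are [3, 2].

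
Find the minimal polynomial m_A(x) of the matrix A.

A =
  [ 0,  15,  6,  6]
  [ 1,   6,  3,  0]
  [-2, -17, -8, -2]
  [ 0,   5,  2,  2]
x^3

The characteristic polynomial is χ_A(x) = x^4, so the eigenvalues are known. The minimal polynomial is
  m_A(x) = Π_λ (x − λ)^{k_λ}
where k_λ is the size of the *largest* Jordan block for λ (equivalently, the smallest k with (A − λI)^k v = 0 for every generalised eigenvector v of λ).

  λ = 0: largest Jordan block has size 3, contributing (x − 0)^3

So m_A(x) = x^3 = x^3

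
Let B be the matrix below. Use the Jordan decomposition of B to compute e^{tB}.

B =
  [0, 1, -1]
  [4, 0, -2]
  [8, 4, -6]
e^{tB} =
  [2*t*exp(-2*t) + exp(-2*t), t*exp(-2*t), -t*exp(-2*t)]
  [4*t*exp(-2*t), 2*t*exp(-2*t) + exp(-2*t), -2*t*exp(-2*t)]
  [8*t*exp(-2*t), 4*t*exp(-2*t), -4*t*exp(-2*t) + exp(-2*t)]

Strategy: write B = P · J · P⁻¹ where J is a Jordan canonical form, so e^{tB} = P · e^{tJ} · P⁻¹, and e^{tJ} can be computed block-by-block.

B has Jordan form
J =
  [-2,  1,  0]
  [ 0, -2,  0]
  [ 0,  0, -2]
(up to reordering of blocks).

Per-block formulas:
  For a 2×2 Jordan block J_2(-2): exp(t · J_2(-2)) = e^(-2t)·(I + t·N), where N is the 2×2 nilpotent shift.
  For a 1×1 block at λ = -2: exp(t · [-2]) = [e^(-2t)].

After assembling e^{tJ} and conjugating by P, we get:

e^{tB} =
  [2*t*exp(-2*t) + exp(-2*t), t*exp(-2*t), -t*exp(-2*t)]
  [4*t*exp(-2*t), 2*t*exp(-2*t) + exp(-2*t), -2*t*exp(-2*t)]
  [8*t*exp(-2*t), 4*t*exp(-2*t), -4*t*exp(-2*t) + exp(-2*t)]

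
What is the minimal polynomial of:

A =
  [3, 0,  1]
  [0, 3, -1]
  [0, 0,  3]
x^2 - 6*x + 9

The characteristic polynomial is χ_A(x) = (x - 3)^3, so the eigenvalues are known. The minimal polynomial is
  m_A(x) = Π_λ (x − λ)^{k_λ}
where k_λ is the size of the *largest* Jordan block for λ (equivalently, the smallest k with (A − λI)^k v = 0 for every generalised eigenvector v of λ).

  λ = 3: largest Jordan block has size 2, contributing (x − 3)^2

So m_A(x) = (x - 3)^2 = x^2 - 6*x + 9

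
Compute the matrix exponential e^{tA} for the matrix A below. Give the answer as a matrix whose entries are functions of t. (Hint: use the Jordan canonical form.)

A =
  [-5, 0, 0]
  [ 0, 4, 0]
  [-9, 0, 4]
e^{tA} =
  [exp(-5*t), 0, 0]
  [0, exp(4*t), 0]
  [-exp(4*t) + exp(-5*t), 0, exp(4*t)]

Strategy: write A = P · J · P⁻¹ where J is a Jordan canonical form, so e^{tA} = P · e^{tJ} · P⁻¹, and e^{tJ} can be computed block-by-block.

A has Jordan form
J =
  [-5, 0, 0]
  [ 0, 4, 0]
  [ 0, 0, 4]
(up to reordering of blocks).

Per-block formulas:
  For a 1×1 block at λ = 4: exp(t · [4]) = [e^(4t)].
  For a 1×1 block at λ = -5: exp(t · [-5]) = [e^(-5t)].

After assembling e^{tJ} and conjugating by P, we get:

e^{tA} =
  [exp(-5*t), 0, 0]
  [0, exp(4*t), 0]
  [-exp(4*t) + exp(-5*t), 0, exp(4*t)]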